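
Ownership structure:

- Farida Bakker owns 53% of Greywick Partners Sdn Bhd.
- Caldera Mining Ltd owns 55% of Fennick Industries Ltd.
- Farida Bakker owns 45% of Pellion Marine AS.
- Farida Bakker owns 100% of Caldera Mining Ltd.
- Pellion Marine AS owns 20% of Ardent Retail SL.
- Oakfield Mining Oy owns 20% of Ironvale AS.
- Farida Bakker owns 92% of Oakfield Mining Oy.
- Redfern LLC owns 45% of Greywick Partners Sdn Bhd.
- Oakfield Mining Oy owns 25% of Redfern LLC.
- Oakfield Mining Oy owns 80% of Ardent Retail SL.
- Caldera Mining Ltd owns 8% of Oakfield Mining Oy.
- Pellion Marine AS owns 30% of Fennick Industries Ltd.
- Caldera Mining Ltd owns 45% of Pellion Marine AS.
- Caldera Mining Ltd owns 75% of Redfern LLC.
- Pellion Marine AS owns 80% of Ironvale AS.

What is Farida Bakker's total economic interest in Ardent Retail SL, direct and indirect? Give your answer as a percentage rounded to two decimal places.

98.00%

Farida reaches Ardent along 4 paths.
Via Caldera → Pellion: 100% × 45% × 20% = 9%.
Via Pellion: 45% × 20% = 9%.
Via Oakfield: 92% × 80% = 73.6%.
Via Caldera → Oakfield: 100% × 8% × 80% = 6.4%.
Total: 9% + 9% + 73.6% + 6.4% = 98%.
Rounded: 98.00%.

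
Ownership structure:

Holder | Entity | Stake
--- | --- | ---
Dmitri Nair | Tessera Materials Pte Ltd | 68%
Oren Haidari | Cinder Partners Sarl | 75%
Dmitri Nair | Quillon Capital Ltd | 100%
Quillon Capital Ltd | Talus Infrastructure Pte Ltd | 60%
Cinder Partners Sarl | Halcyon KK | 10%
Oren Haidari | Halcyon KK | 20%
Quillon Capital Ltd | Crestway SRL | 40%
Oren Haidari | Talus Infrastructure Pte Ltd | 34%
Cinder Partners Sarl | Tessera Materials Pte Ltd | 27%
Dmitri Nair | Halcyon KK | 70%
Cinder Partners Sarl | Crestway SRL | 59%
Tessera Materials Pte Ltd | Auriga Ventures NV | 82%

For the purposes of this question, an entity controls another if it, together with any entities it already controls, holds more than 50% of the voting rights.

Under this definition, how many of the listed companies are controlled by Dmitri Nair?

5

Dmitri holds 100% of Quillon, so Dmitri controls Quillon.
Dmitri holds 70% of Halcyon, so Dmitri controls Halcyon.
Quillon holds 60% of Talus, so Dmitri controls Talus.
Dmitri holds 68% of Tessera, so Dmitri controls Tessera.
Tessera holds 82% of Auriga, so Dmitri controls Auriga.
No other company's threshold is met.
Dmitri controls 5 companies.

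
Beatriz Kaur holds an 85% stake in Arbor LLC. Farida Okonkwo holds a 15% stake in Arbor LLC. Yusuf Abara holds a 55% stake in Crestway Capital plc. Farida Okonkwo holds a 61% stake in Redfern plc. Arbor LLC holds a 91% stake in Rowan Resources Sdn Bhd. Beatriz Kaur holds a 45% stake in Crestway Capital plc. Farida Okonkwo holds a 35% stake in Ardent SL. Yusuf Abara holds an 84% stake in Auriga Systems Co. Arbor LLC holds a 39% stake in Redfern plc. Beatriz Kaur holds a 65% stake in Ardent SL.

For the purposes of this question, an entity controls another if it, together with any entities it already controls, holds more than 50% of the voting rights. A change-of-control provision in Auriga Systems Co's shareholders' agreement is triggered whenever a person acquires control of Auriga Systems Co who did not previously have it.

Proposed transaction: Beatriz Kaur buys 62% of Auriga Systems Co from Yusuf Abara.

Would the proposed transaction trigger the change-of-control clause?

The purchase adds only to Beatriz's holdings (Yusuf's stake shrinks), so Beatriz is the only person who could newly come to control Auriga.
Beatriz holds 85% of Arbor, so Beatriz controls Arbor.
Beatriz holds 65% of Ardent, so Beatriz controls Ardent.
Arbor holds 91% of Rowan, so Beatriz controls Rowan.
Neither Beatriz nor any entity Beatriz controls holds any voting interest in Auriga.
So before the transaction, Beatriz does not control Auriga.
After the purchase, Beatriz holds 62% of Auriga directly, and Yusuf's stake falls to 22%.
Beatriz holds 62% of Auriga, so Beatriz controls Auriga.
Beatriz did not control Auriga before and does after, so the clause is triggered.

Yes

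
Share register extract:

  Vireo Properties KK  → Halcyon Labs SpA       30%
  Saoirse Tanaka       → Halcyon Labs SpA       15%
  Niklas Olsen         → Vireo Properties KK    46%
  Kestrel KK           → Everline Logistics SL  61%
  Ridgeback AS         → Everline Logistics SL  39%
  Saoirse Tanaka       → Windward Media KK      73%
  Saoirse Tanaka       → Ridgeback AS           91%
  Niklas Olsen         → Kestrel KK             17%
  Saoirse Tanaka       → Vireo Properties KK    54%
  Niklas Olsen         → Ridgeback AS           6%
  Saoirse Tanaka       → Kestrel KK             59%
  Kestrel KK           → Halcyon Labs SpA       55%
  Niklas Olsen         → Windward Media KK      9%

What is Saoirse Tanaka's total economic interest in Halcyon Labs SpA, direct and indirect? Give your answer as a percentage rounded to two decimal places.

63.65%

Saoirse reaches Halcyon along 3 paths.
Via Vireo: 54% × 30% = 16.2%.
Direct stake: 15% = 15%.
Via Kestrel: 59% × 55% = 32.45%.
Total: 16.2% + 15% + 32.45% = 63.65%.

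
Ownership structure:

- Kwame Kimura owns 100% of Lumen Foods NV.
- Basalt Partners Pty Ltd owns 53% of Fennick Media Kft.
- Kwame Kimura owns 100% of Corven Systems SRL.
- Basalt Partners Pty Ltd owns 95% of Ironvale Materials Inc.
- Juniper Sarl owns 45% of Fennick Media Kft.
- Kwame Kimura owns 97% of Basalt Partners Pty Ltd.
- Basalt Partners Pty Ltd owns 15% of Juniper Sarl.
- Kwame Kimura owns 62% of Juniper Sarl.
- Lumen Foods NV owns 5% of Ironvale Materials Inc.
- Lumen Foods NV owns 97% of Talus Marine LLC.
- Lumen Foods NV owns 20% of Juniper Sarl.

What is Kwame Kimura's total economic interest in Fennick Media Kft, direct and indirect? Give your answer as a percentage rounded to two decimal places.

Kwame reaches Fennick along 4 paths.
Via Basalt: 97% × 53% = 51.41%.
Via Juniper: 62% × 45% = 27.9%.
Via Lumen → Juniper: 100% × 20% × 45% = 9%.
Via Basalt → Juniper: 97% × 15% × 45% = 6.5475%.
Total: 51.41% + 27.9% + 9% + 6.5475% = 94.8575%.
Rounded: 94.86%.

94.86%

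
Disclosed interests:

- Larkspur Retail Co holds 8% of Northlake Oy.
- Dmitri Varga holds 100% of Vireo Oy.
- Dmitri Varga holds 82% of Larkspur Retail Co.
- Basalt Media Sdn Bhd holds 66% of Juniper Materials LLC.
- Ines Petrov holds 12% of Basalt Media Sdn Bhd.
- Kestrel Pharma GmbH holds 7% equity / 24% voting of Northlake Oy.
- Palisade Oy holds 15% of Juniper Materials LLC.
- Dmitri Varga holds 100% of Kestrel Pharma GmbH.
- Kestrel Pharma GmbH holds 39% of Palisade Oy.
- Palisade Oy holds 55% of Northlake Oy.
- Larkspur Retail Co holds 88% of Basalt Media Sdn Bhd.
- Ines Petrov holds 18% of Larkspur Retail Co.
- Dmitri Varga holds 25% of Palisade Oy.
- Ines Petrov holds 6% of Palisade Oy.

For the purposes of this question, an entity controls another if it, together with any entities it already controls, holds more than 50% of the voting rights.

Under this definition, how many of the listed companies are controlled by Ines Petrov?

0

Ines's largest direct stake is 18% in Larkspur, which does not meet the threshold.
Ines controls 0 companies.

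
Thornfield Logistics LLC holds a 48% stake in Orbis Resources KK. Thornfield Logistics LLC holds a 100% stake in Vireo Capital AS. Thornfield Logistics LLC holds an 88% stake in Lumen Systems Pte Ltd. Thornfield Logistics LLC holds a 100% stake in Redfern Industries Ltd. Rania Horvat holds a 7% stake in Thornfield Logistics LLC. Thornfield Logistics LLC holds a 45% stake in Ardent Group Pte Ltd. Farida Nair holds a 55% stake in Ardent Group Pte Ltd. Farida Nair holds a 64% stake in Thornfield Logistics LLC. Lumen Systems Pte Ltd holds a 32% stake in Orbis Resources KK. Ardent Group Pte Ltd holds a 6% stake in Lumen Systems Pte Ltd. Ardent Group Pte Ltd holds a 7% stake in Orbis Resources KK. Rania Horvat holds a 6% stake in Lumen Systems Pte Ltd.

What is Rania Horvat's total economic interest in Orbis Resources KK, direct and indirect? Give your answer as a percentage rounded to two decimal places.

Rania reaches Orbis along 5 paths.
Via Thornfield → Ardent → Lumen: 7% × 45% × 6% × 32% = 0.06048%.
Via Lumen: 6% × 32% = 1.92%.
Via Thornfield → Lumen: 7% × 88% × 32% = 1.9712%.
Via Thornfield: 7% × 48% = 3.36%.
Via Thornfield → Ardent: 7% × 45% × 7% = 0.2205%.
Total: 0.06048% + 1.92% + 1.9712% + 3.36% + 0.2205% = 7.53218%.
Rounded: 7.53%.

7.53%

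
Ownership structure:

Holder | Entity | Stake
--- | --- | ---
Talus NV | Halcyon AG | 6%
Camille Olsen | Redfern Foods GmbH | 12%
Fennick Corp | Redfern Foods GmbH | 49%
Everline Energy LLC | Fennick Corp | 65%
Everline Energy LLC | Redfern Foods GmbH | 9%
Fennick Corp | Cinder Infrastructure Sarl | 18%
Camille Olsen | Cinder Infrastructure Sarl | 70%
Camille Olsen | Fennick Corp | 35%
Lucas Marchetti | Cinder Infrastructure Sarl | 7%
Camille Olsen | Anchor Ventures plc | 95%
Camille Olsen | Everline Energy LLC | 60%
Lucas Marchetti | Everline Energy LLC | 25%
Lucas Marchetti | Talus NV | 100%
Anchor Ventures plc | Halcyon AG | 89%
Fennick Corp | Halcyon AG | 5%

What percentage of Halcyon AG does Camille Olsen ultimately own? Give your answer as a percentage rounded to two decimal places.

Camille reaches Halcyon along 3 paths.
Via Fennick: 35% × 5% = 1.75%.
Via Everline → Fennick: 60% × 65% × 5% = 1.95%.
Via Anchor: 95% × 89% = 84.55%.
Total: 1.75% + 1.95% + 84.55% = 88.25%.

88.25%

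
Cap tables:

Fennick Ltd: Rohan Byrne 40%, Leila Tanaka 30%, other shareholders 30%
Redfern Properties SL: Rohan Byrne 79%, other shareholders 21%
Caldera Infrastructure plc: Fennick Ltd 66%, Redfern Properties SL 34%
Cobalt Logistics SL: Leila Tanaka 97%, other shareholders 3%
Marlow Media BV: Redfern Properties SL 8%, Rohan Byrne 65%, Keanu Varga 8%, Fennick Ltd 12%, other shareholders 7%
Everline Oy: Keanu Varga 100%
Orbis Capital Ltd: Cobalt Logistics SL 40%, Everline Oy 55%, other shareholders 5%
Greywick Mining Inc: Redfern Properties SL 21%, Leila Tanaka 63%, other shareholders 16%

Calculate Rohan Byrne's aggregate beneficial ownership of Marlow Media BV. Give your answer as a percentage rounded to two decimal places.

76.12%

Rohan reaches Marlow along 3 paths.
Via Redfern: 79% × 8% = 6.32%.
Direct stake: 65% = 65%.
Via Fennick: 40% × 12% = 4.8%.
Total: 6.32% + 65% + 4.8% = 76.12%.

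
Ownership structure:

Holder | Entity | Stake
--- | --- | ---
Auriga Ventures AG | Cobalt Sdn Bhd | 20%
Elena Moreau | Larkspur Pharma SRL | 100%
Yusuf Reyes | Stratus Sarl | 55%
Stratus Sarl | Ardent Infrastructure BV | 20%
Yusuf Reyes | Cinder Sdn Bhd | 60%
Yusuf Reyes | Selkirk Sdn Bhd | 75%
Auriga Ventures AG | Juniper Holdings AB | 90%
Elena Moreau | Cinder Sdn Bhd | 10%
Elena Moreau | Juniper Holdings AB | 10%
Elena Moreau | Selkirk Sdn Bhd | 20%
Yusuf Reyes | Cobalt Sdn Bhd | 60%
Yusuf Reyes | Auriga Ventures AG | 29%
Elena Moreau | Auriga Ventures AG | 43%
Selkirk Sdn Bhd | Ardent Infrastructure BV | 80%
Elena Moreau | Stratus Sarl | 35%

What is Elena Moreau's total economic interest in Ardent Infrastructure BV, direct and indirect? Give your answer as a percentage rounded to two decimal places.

23.00%

Elena reaches Ardent along 2 paths.
Via Stratus: 35% × 20% = 7%.
Via Selkirk: 20% × 80% = 16%.
Total: 7% + 16% = 23%.
Rounded: 23.00%.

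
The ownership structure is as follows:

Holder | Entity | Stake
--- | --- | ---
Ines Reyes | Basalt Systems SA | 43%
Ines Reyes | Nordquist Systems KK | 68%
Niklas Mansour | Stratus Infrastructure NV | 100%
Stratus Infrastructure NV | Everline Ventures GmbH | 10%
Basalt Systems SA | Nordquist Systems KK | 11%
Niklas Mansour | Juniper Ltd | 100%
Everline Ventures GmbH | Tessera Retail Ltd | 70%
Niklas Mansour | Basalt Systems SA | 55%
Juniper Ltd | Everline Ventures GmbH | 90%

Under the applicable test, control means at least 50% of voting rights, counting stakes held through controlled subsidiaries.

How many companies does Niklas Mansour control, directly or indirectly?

Niklas holds 100% of Juniper, so Niklas controls Juniper.
Niklas holds 100% of Stratus, so Niklas controls Stratus.
Niklas holds 55% of Basalt, so Niklas controls Basalt.
Juniper and Stratus together hold 90% + 10% = 100% of Everline, so Niklas controls Everline.
Everline holds 70% of Tessera, so Niklas controls Tessera.
No other company's threshold is met.
Niklas controls 5 companies.

5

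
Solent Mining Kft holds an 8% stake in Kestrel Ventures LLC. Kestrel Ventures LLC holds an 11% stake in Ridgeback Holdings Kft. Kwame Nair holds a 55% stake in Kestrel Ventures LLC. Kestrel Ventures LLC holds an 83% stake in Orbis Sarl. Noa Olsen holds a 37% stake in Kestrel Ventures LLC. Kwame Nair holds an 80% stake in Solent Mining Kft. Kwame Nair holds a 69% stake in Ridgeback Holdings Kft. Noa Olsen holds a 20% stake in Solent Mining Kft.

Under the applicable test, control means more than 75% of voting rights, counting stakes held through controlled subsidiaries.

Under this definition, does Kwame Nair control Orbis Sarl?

Kwame holds 80% of Solent, so Kwame controls Solent.
Neither Kwame nor any entity Kwame controls holds any voting interest in Orbis.
So Kwame does not control Orbis.

No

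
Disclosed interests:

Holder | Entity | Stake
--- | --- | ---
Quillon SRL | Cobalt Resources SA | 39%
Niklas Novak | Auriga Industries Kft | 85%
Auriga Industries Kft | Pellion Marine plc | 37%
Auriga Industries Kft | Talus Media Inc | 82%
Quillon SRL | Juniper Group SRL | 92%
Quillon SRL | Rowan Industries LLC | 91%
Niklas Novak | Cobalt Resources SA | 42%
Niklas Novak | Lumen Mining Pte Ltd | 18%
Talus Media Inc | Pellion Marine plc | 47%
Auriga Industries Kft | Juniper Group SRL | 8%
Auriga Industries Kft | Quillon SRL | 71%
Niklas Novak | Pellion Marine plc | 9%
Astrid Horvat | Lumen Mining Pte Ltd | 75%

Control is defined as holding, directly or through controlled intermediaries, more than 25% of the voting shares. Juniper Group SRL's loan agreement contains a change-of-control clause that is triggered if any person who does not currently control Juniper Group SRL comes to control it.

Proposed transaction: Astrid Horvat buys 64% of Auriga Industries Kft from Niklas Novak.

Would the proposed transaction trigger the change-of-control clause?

The purchase adds only to Astrid's holdings (Niklas's stake shrinks), so Astrid is the only person who could newly come to control Juniper.
Astrid holds 75% of Lumen, so Astrid controls Lumen.
Neither Astrid nor any entity Astrid controls holds any voting interest in Juniper.
So before the transaction, Astrid does not control Juniper.
After the purchase, Astrid holds 64% of Auriga directly, and Niklas's stake falls to 21%.
Astrid holds 64% of Auriga, so Astrid controls Auriga.
Auriga holds 71% of Quillon, so Astrid controls Quillon.
Auriga and Quillon together hold 8% + 92% = 100% of Juniper, so Astrid controls Juniper.
Astrid did not control Juniper before and does after, so the clause is triggered.

Yes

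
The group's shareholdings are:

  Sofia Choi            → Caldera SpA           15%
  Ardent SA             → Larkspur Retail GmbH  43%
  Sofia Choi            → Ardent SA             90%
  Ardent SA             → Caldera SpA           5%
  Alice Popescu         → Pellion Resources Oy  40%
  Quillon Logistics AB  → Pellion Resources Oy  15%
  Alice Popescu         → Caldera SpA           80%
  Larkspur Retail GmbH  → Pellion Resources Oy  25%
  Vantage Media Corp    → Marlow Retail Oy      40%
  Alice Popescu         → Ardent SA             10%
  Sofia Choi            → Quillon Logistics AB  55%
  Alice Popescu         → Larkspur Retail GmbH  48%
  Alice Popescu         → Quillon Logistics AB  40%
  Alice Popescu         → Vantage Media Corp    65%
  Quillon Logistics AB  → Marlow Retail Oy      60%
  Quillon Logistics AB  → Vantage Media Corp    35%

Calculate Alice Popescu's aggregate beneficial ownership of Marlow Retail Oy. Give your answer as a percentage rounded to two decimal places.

Alice reaches Marlow along 3 paths.
Via Vantage: 65% × 40% = 26%.
Via Quillon → Vantage: 40% × 35% × 40% = 5.6%.
Via Quillon: 40% × 60% = 24%.
Total: 26% + 5.6% + 24% = 55.6%.
Rounded: 55.60%.

55.60%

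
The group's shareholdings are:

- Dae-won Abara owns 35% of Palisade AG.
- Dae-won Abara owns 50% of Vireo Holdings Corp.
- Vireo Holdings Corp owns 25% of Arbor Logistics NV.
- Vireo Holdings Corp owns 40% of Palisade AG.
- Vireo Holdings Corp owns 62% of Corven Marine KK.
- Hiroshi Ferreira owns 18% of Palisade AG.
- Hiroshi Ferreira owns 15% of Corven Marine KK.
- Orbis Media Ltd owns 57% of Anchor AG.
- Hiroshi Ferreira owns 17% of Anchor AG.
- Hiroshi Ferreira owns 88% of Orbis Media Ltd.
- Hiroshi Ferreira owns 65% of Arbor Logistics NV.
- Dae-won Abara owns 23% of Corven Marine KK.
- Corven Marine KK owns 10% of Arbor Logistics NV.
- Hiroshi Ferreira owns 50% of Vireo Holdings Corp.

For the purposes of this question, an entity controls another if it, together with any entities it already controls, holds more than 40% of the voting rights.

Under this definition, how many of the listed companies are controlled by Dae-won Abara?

Dae-won holds 50% of Vireo, so Dae-won controls Vireo.
Dae-won and Vireo together hold 35% + 40% = 75% of Palisade, so Dae-won controls Palisade.
Vireo and Dae-won together hold 62% + 23% = 85% of Corven, so Dae-won controls Corven.
No other company's threshold is met.
Dae-won controls 3 companies.

3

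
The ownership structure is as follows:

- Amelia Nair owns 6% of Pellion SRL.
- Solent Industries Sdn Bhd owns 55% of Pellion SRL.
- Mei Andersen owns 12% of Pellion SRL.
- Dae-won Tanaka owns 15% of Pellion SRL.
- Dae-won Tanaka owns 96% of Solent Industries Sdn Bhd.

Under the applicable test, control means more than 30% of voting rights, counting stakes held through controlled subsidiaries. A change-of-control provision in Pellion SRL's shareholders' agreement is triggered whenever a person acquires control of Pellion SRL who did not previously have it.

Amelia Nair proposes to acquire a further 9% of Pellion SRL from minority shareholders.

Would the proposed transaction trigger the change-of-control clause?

No

The purchase changes only Amelia's holdings, so Amelia is the only person who could newly come to control Pellion.
Amelia's largest direct stake is 6% in Pellion, which does not meet the threshold, so Amelia controls no company.
In Pellion, Amelia's side holds only 6%, not > 30%.
So before the transaction, Amelia does not control Pellion.
After the purchase, Amelia's direct stake in Pellion rises to 6% + 9% = 15%.
After the transaction, Amelia's side holds 15% of Pellion, not > 30%, so Amelia still does not control Pellion.
No new person acquires control, so the clause is not triggered.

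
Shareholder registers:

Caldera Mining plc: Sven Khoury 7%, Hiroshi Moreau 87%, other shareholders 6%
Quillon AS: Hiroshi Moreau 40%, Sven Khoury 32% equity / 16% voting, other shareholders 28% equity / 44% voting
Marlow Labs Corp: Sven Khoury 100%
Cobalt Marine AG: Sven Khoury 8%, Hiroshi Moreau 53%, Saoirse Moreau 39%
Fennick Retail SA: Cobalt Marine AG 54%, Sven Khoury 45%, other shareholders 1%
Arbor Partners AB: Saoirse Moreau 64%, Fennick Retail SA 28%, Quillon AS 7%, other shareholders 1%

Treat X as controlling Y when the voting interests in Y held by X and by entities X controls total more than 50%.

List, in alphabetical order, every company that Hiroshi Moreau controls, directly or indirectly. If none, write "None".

Caldera Mining plc, Cobalt Marine AG, Fennick Retail SA

Hiroshi holds 87% of Caldera, so Hiroshi controls Caldera.
Hiroshi holds 53% of Cobalt, so Hiroshi controls Cobalt.
Cobalt holds 54% of Fennick, so Hiroshi controls Fennick.
No other company's threshold is met.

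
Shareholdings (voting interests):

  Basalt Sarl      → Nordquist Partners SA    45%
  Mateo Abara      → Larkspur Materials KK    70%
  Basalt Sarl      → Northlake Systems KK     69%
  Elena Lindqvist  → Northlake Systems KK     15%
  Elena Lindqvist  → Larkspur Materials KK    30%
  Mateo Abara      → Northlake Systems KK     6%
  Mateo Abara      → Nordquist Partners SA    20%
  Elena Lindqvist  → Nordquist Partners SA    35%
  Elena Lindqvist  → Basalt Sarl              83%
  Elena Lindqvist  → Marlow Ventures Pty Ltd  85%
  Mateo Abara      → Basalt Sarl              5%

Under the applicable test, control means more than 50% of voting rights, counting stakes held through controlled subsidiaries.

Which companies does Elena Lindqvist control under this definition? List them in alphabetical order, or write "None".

Basalt Sarl, Marlow Ventures Pty Ltd, Nordquist Partners SA, Northlake Systems KK

Elena holds 83% of Basalt, so Elena controls Basalt.
Elena holds 85% of Marlow, so Elena controls Marlow.
Basalt and Elena together hold 69% + 15% = 84% of Northlake, so Elena controls Northlake.
Elena and Basalt together hold 35% + 45% = 80% of Nordquist, so Elena controls Nordquist.
No other company's threshold is met.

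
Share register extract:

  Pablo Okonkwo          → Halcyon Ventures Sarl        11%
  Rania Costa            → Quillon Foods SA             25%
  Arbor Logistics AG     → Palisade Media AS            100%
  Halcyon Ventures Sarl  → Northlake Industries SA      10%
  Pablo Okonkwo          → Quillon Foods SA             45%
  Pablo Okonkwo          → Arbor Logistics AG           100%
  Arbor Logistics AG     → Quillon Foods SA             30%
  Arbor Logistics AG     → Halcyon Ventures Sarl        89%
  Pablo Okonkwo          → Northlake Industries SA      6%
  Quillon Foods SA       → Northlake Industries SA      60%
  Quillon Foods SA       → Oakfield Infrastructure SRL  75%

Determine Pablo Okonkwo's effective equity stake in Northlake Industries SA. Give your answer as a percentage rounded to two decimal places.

61.00%

Pablo reaches Northlake along 5 paths.
Via Arbor → Quillon: 100% × 30% × 60% = 18%.
Via Quillon: 45% × 60% = 27%.
Direct stake: 6% = 6%.
Via Halcyon: 11% × 10% = 1.1%.
Via Arbor → Halcyon: 100% × 89% × 10% = 8.9%.
Total: 18% + 27% + 6% + 1.1% + 8.9% = 61%.
Rounded: 61.00%.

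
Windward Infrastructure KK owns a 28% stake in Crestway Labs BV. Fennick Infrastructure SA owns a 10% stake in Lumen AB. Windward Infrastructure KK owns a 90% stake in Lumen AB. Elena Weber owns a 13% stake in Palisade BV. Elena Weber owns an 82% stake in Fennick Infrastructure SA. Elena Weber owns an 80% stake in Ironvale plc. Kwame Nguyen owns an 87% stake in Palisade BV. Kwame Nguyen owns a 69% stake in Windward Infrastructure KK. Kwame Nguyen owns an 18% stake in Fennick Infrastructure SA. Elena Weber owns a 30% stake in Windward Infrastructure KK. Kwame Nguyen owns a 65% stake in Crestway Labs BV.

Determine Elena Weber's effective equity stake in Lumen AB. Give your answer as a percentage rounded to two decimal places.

35.20%

Elena reaches Lumen along 2 paths.
Via Windward: 30% × 90% = 27%.
Via Fennick: 82% × 10% = 8.2%.
Total: 27% + 8.2% = 35.2%.
Rounded: 35.20%.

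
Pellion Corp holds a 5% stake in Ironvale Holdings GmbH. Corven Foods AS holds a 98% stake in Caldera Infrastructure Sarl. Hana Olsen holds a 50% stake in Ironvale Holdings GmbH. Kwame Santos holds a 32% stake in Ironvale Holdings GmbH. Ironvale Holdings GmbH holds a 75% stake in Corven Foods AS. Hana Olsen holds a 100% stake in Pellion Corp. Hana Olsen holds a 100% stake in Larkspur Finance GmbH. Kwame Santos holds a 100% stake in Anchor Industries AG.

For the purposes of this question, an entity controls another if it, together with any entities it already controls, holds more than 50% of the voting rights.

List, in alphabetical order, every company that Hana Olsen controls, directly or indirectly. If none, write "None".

Hana holds 100% of Pellion, so Hana controls Pellion.
Pellion and Hana together hold 5% + 50% = 55% of Ironvale, so Hana controls Ironvale.
Hana holds 100% of Larkspur, so Hana controls Larkspur.
Ironvale holds 75% of Corven, so Hana controls Corven.
Corven holds 98% of Caldera, so Hana controls Caldera.
No other company's threshold is met.

Caldera Infrastructure Sarl, Corven Foods AS, Ironvale Holdings GmbH, Larkspur Finance GmbH, Pellion Corp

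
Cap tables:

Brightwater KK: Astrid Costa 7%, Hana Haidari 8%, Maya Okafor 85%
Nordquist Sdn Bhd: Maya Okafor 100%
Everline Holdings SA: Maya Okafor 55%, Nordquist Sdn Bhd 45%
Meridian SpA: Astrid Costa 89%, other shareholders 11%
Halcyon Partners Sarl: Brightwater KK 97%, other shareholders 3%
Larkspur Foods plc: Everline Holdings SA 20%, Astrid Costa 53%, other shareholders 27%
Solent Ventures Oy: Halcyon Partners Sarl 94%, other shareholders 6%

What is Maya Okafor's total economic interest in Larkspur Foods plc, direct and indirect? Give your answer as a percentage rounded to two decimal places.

20.00%

Maya reaches Larkspur along 2 paths.
Via Everline: 55% × 20% = 11%.
Via Nordquist → Everline: 100% × 45% × 20% = 9%.
Total: 11% + 9% = 20%.
Rounded: 20.00%.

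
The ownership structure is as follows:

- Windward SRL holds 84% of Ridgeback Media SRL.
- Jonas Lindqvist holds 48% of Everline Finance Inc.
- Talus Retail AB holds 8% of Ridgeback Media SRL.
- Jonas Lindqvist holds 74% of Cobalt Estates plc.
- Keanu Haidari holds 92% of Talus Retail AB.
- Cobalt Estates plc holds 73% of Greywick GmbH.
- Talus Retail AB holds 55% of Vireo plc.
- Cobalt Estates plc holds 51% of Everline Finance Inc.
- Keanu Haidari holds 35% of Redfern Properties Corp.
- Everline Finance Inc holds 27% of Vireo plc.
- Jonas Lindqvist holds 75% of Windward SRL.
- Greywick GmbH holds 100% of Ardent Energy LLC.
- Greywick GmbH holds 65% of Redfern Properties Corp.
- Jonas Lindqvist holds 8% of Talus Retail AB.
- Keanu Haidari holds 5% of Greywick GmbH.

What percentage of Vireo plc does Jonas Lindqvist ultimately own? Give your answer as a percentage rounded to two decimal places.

27.55%

Jonas reaches Vireo along 3 paths.
Via Everline: 48% × 27% = 12.96%.
Via Cobalt → Everline: 74% × 51% × 27% = 10.1898%.
Via Talus: 8% × 55% = 4.4%.
Total: 12.96% + 10.1898% + 4.4% = 27.5498%.
Rounded: 27.55%.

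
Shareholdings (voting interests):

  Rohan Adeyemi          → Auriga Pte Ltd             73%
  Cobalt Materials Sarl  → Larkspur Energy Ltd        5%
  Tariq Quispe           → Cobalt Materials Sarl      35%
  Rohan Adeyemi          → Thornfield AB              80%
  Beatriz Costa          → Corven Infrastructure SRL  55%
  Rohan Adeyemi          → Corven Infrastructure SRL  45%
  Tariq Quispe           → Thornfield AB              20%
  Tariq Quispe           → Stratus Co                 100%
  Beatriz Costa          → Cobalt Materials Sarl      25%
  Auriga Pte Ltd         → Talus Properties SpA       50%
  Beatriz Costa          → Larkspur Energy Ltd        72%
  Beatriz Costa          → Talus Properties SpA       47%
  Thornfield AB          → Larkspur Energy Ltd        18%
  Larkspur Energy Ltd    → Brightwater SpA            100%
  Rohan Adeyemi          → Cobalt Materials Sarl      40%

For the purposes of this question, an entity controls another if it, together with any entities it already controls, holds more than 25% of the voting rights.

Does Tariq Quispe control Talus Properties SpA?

No

Tariq holds 35% of Cobalt, so Tariq controls Cobalt.
Tariq holds 100% of Stratus, so Tariq controls Stratus.
Neither Tariq nor any entity Tariq controls holds any voting interest in Talus.
So Tariq does not control Talus.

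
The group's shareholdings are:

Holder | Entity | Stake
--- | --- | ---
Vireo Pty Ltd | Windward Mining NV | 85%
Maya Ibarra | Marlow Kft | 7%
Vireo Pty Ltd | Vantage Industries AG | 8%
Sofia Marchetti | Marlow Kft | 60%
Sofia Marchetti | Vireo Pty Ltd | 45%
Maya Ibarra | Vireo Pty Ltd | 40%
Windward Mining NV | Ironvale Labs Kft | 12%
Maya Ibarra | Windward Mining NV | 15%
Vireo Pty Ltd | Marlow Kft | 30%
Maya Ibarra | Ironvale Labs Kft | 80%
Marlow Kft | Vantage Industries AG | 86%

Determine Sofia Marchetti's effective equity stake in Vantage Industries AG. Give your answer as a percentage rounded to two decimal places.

Sofia reaches Vantage along 3 paths.
Via Vireo → Marlow: 45% × 30% × 86% = 11.61%.
Via Marlow: 60% × 86% = 51.6%.
Via Vireo: 45% × 8% = 3.6%.
Total: 11.61% + 51.6% + 3.6% = 66.81%.

66.81%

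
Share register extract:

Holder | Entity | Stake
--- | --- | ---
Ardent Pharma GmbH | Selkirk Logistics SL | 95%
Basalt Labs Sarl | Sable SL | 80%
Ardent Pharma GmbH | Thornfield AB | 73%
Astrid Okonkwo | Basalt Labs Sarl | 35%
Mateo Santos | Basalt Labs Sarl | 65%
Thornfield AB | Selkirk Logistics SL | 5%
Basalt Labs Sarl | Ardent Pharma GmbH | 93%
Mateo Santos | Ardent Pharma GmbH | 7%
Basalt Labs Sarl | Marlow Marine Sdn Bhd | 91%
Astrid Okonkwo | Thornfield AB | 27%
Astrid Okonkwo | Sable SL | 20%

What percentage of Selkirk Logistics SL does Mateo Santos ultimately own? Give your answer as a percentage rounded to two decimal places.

66.54%

Mateo reaches Selkirk along 4 paths.
Via Basalt → Ardent: 65% × 93% × 95% = 57.4275%.
Via Ardent: 7% × 95% = 6.65%.
Via Basalt → Ardent → Thornfield: 65% × 93% × 73% × 5% = 2.206425%.
Via Ardent → Thornfield: 7% × 73% × 5% = 0.2555%.
Total: 57.4275% + 6.65% + 2.206425% + 0.2555% = 66.539425%.
Rounded: 66.54%.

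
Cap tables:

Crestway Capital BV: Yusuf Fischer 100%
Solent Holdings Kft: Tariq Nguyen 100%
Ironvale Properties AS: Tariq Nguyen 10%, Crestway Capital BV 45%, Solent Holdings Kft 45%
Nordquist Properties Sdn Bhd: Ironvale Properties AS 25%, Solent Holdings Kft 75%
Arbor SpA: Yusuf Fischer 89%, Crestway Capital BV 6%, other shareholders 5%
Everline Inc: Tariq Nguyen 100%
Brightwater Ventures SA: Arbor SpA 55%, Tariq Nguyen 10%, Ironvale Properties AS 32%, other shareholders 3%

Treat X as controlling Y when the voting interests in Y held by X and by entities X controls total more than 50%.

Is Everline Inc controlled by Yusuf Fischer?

No

Yusuf holds 100% of Crestway, so Yusuf controls Crestway.
Yusuf and Crestway together hold 89% + 6% = 95% of Arbor, so Yusuf controls Arbor.
Arbor holds 55% of Brightwater, so Yusuf controls Brightwater.
Neither Yusuf nor any entity Yusuf controls holds any voting interest in Everline.
So Yusuf does not control Everline.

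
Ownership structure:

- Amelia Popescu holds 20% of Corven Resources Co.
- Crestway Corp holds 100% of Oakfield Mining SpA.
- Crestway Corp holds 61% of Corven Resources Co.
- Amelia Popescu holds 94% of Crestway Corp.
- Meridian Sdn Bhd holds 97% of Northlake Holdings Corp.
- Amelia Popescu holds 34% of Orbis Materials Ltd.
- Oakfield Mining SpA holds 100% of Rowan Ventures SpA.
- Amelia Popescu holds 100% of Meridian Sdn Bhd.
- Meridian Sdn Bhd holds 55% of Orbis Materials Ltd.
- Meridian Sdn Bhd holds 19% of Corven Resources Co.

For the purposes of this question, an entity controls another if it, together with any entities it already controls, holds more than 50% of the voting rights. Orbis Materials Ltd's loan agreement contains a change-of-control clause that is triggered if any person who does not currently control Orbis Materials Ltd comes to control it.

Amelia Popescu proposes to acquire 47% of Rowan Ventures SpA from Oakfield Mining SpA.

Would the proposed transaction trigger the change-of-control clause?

No

The purchase adds only to Amelia's holdings (Oakfield's stake shrinks), so Amelia is the only person who could newly come to control Orbis.
Amelia holds 100% of Meridian, so Amelia controls Meridian.
Amelia and Meridian together hold 34% + 55% = 89% of Orbis, so Amelia controls Orbis.
So Amelia already controls Orbis before the transaction.
After the purchase, Amelia holds 47% of Rowan directly, and Oakfield's stake falls to 53%.
Amelia controlled Orbis already, so this is not a new person acquiring control; every other person's position is unchanged or reduced.
No new person acquires control, so the clause is not triggered.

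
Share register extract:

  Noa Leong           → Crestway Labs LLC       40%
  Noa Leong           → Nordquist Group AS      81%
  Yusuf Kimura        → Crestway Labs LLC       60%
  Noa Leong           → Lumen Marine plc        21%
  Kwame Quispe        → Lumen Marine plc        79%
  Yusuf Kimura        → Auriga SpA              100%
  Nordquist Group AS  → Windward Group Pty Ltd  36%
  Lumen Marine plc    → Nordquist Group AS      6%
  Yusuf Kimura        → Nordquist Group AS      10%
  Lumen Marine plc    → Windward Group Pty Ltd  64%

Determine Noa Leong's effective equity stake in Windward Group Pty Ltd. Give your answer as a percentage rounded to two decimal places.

Noa reaches Windward along 3 paths.
Via Lumen: 21% × 64% = 13.44%.
Via Nordquist: 81% × 36% = 29.16%.
Via Lumen → Nordquist: 21% × 6% × 36% = 0.4536%.
Total: 13.44% + 29.16% + 0.4536% = 43.0536%.
Rounded: 43.05%.

43.05%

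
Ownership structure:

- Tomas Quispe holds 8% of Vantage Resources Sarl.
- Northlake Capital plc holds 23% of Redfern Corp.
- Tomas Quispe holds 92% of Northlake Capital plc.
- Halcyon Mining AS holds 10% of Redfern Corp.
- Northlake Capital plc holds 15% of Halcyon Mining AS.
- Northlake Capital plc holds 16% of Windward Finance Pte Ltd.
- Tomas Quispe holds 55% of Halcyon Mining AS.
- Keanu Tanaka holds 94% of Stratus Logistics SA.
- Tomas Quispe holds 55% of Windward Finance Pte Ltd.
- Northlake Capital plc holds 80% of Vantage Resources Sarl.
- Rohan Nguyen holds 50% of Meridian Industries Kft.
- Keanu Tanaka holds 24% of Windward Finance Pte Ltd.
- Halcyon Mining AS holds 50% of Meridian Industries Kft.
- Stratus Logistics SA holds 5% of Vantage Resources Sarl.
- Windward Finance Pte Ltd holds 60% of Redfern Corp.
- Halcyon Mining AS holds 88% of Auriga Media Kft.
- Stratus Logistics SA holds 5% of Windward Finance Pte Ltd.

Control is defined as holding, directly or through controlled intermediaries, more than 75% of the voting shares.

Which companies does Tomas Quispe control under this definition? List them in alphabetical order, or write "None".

Northlake Capital plc, Vantage Resources Sarl

Tomas holds 92% of Northlake, so Tomas controls Northlake.
Northlake and Tomas together hold 80% + 8% = 88% of Vantage, so Tomas controls Vantage.
No other company's threshold is met.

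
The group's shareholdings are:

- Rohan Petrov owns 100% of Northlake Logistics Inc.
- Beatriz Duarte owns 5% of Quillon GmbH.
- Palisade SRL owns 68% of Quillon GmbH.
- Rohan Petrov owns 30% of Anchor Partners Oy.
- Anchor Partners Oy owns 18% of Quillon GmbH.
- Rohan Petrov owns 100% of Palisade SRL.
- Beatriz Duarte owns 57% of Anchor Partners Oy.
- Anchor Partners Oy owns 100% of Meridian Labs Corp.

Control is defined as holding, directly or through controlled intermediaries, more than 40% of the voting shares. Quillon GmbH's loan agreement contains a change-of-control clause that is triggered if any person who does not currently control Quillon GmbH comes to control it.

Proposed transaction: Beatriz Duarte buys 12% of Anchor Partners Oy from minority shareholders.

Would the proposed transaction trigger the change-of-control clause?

The purchase changes only Beatriz's holdings, so Beatriz is the only person who could newly come to control Quillon.
Beatriz holds 57% of Anchor, so Beatriz controls Anchor.
Anchor holds 100% of Meridian, so Beatriz controls Meridian.
In Quillon, Beatriz's side holds only 18% + 5% = 23%, not > 40%.
So before the transaction, Beatriz does not control Quillon.
After the purchase, Beatriz's direct stake in Anchor rises to 57% + 12% = 69%.
Beatriz holds 69% of Anchor, so Beatriz controls Anchor.
After the transaction, Beatriz's side holds 18% + 5% = 23% of Quillon, not > 40%, so Beatriz still does not control Quillon.
No new person acquires control, so the clause is not triggered.

No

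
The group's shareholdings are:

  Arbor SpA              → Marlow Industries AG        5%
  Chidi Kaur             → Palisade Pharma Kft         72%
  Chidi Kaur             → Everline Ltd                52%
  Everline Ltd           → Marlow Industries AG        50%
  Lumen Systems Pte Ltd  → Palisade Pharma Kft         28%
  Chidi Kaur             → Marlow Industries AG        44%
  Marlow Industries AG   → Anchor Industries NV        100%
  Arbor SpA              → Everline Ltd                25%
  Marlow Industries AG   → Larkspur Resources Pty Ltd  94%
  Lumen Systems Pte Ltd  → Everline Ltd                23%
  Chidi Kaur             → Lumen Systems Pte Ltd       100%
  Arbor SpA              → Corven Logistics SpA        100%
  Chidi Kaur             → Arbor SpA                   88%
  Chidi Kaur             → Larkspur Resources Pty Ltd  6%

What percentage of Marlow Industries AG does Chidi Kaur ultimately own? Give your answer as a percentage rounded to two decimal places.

Chidi reaches Marlow along 5 paths.
Direct stake: 44% = 44%.
Via Arbor: 88% × 5% = 4.4%.
Via Arbor → Everline: 88% × 25% × 50% = 11%.
Via Lumen → Everline: 100% × 23% × 50% = 11.5%.
Via Everline: 52% × 50% = 26%.
Total: 44% + 4.4% + 11% + 11.5% + 26% = 96.9%.
Rounded: 96.90%.

96.90%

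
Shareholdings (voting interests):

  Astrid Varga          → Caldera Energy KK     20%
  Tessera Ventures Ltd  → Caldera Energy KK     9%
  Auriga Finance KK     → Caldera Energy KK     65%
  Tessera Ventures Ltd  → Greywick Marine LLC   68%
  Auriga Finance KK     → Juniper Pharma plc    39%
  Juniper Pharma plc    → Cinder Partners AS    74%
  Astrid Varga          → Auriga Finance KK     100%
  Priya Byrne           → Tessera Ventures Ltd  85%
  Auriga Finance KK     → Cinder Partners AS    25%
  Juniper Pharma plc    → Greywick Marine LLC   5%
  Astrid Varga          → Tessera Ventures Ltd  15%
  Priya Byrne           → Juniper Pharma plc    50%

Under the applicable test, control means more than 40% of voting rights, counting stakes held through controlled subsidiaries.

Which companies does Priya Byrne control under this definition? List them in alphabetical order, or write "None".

Priya holds 85% of Tessera, so Priya controls Tessera.
Priya holds 50% of Juniper, so Priya controls Juniper.
Tessera and Juniper together hold 68% + 5% = 73% of Greywick, so Priya controls Greywick.
Juniper holds 74% of Cinder, so Priya controls Cinder.
No other company's threshold is met.

Cinder Partners AS, Greywick Marine LLC, Juniper Pharma plc, Tessera Ventures Ltd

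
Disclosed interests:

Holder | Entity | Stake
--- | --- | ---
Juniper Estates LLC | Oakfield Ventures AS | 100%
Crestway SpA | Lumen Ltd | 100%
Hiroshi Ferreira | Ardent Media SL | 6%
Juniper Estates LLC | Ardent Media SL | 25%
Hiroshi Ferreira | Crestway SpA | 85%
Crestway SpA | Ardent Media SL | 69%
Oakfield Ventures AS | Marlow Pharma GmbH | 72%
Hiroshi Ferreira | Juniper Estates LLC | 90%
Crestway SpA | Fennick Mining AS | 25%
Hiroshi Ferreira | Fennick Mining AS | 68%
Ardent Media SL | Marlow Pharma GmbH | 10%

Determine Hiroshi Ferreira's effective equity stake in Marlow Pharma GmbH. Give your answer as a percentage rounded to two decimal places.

Hiroshi reaches Marlow along 4 paths.
Via Juniper → Oakfield: 90% × 100% × 72% = 64.8%.
Via Juniper → Ardent: 90% × 25% × 10% = 2.25%.
Via Crestway → Ardent: 85% × 69% × 10% = 5.865%.
Via Ardent: 6% × 10% = 0.6%.
Total: 64.8% + 2.25% + 5.865% + 0.6% = 73.515%.
Rounded: 73.52%.

73.52%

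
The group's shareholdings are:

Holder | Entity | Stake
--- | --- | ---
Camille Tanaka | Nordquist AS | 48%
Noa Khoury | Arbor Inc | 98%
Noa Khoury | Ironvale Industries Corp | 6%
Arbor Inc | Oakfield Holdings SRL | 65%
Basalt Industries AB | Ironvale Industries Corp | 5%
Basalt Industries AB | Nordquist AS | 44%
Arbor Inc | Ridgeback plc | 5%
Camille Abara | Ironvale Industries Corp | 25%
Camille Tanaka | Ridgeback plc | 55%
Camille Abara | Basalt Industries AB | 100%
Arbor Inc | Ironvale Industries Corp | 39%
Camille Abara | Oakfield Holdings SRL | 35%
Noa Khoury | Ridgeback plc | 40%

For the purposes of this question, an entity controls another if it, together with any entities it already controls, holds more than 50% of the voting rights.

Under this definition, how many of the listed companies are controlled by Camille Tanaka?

Camille Tanaka holds 55% of Ridgeback, so Camille Tanaka controls Ridgeback.
No other company's threshold is met.
Camille Tanaka controls 1 company.

1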